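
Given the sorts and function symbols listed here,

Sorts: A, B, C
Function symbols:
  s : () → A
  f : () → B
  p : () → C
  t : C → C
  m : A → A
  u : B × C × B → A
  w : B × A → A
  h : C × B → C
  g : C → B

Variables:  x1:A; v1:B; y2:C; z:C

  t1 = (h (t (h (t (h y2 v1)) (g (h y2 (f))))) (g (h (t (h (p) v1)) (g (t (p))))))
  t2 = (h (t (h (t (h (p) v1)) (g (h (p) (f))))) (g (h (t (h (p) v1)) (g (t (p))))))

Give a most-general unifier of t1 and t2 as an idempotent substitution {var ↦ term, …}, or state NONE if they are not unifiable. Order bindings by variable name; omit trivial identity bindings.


{y2 ↦ (p)}


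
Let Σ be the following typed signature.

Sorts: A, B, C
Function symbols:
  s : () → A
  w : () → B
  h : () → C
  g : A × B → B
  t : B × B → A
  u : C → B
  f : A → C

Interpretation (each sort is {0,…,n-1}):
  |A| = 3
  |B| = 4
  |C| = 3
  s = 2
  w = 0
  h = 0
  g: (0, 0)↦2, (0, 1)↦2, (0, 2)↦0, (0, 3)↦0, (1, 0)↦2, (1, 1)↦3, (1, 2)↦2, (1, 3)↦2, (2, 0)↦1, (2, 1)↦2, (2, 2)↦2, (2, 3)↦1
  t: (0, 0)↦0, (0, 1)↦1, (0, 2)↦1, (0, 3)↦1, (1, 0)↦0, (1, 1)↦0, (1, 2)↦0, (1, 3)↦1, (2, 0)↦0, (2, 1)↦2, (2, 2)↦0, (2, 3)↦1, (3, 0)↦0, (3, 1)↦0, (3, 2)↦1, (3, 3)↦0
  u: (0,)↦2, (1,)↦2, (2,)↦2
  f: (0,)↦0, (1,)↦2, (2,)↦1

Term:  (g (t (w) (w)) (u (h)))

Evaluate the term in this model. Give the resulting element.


  w = 0
  w = 0
  (t (w) (w)) = t(0, 0) = 0
  h = 0
  (u (h)) = u(0,) = 2
  (g (t (w) (w)) (u (h))) = g(0, 2) = 0

value = 0


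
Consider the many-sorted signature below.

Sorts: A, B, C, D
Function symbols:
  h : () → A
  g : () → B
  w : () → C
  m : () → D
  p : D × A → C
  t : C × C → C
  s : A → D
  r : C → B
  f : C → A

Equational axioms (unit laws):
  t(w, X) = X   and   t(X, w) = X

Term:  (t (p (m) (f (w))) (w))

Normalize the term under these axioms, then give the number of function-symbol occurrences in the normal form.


size = 4

1. (t (p (m) (f (w))) (w))  →  (p (m) (f (w)))
normal form: (p (m) (f (w)))


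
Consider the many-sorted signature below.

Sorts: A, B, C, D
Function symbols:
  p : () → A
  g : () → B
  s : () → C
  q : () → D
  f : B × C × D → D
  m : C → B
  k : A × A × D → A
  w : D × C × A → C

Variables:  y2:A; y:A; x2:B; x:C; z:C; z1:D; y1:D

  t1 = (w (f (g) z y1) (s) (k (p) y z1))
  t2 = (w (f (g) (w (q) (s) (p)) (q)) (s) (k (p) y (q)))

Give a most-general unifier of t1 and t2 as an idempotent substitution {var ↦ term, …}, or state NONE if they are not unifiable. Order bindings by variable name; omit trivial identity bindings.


{y1 ↦ (q), z ↦ (w (q) (s) (p)), z1 ↦ (q)}


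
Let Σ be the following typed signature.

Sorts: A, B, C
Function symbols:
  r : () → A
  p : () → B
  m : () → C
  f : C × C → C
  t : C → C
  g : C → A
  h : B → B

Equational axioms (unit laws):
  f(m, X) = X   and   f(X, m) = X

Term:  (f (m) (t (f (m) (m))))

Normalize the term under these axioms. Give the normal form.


1. (f (m) (t (f (m) (m))))  →  (t (f (m) (m)))
2. (t (f (m) (m)))  →  (t (m))

normal form = (t (m))


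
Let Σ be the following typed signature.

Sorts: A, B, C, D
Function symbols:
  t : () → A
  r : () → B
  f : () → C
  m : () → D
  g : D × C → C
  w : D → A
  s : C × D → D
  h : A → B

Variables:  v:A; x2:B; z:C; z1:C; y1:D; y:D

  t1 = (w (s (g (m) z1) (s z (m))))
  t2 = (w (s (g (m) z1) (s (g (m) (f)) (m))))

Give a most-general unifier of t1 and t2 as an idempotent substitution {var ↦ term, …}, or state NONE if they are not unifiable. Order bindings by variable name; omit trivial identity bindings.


{z ↦ (g (m) (f))}


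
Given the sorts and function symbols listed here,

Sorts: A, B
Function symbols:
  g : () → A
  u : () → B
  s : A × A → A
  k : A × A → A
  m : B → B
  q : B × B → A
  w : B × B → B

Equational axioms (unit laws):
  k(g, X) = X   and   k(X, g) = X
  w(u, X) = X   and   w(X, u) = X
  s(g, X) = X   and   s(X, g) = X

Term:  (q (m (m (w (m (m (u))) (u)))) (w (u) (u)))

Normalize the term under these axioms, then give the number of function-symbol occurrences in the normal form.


size = 7

1. (q (m (m (w (m (m (u))) (u)))) (w (u) (u)))  →  (q (m (m (m (m (u))))) (w (u) (u)))
2. (q (m (m (m (m (u))))) (w (u) (u)))  →  (q (m (m (m (m (u))))) (u))
normal form: (q (m (m (m (m (u))))) (u))


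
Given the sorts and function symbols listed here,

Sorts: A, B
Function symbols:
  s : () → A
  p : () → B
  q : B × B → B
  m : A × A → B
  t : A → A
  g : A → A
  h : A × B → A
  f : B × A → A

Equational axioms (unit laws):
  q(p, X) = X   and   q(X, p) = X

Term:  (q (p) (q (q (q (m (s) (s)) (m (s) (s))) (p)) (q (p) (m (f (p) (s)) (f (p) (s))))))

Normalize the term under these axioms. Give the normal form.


1. (q (p) (q (q (q (m (s) (s)) (m (s) (s))) (p)) (q (p) (m (f (p) (s)) (f (p) (s))))))  →  (q (q (q (m (s) (s)) (m (s) (s))) (p)) (q (p) (m (f (p) (s)) (f (p) (s)))))
2. (q (q (q (m (s) (s)) (m (s) (s))) (p)) (q (p) (m (f (p) (s)) (f (p) (s)))))  →  (q (q (m (s) (s)) (m (s) (s))) (q (p) (m (f (p) (s)) (f (p) (s)))))
3. (q (q (m (s) (s)) (m (s) (s))) (q (p) (m (f (p) (s)) (f (p) (s)))))  →  (q (q (m (s) (s)) (m (s) (s))) (m (f (p) (s)) (f (p) (s))))

normal form = (q (q (m (s) (s)) (m (s) (s))) (m (f (p) (s)) (f (p) (s))))


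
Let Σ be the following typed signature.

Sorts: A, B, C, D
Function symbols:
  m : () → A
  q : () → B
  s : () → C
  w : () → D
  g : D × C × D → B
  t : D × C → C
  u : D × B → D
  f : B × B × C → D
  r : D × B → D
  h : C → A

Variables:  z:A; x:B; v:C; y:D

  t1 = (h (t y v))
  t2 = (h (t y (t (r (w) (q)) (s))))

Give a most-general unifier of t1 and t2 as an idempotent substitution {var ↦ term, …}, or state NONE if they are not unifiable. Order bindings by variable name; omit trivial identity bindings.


{v ↦ (t (r (w) (q)) (s))}


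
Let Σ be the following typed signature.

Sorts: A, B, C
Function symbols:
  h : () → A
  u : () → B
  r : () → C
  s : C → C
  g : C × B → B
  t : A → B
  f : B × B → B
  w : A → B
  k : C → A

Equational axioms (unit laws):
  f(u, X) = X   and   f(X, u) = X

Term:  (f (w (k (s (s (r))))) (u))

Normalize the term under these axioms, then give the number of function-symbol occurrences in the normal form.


1. (f (w (k (s (s (r))))) (u))  →  (w (k (s (s (r)))))
normal form: (w (k (s (s (r)))))

size = 5


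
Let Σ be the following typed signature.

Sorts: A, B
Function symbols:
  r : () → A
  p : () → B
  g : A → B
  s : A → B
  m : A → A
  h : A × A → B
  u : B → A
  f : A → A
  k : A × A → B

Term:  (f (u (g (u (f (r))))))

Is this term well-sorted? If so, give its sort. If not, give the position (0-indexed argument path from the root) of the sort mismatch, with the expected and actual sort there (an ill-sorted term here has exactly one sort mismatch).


          (r) : A
        (f (r)) : A
      (u (f (r))) : ✗ arg 0 at [0, 0, 0, 0] has sort A, expected B

ill-sorted at position [0, 0, 0, 0]: expected B, got A


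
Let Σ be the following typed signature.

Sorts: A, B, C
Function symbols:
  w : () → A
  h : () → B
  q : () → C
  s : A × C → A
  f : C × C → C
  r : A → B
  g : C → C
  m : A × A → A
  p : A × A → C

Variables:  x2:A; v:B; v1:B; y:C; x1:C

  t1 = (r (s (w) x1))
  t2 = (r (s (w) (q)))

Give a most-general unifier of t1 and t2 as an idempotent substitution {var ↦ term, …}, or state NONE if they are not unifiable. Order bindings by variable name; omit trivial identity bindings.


{x1 ↦ (q)}


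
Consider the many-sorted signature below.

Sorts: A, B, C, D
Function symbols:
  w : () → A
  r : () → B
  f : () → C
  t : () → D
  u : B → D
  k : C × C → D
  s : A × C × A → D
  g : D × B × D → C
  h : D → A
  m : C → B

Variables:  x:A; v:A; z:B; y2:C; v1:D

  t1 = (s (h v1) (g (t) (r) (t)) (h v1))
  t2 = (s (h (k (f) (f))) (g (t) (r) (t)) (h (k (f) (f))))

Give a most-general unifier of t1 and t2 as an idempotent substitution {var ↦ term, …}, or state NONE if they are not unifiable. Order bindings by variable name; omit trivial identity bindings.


{v1 ↦ (k (f) (f))}


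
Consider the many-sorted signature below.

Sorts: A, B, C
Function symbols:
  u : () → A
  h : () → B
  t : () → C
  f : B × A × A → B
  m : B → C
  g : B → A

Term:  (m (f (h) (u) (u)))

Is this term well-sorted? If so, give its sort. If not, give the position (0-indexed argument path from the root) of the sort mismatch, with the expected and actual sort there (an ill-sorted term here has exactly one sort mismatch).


well-sorted; sort = C

    (h) : B
    (u) : A
    (u) : A
  (f (h) (u) (u)) : B
(m (f (h) (u) (u))) : C


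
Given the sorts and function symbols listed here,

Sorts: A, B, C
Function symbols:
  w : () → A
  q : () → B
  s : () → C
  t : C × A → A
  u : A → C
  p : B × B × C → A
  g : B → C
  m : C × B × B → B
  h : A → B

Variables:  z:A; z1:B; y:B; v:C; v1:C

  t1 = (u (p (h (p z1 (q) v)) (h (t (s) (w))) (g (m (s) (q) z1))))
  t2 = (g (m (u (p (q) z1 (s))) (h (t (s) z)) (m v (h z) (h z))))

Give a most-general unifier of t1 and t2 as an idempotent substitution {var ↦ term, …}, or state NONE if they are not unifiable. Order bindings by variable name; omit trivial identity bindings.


head clash or occurs-check failure — not unifiable

NONE (not unifiable)


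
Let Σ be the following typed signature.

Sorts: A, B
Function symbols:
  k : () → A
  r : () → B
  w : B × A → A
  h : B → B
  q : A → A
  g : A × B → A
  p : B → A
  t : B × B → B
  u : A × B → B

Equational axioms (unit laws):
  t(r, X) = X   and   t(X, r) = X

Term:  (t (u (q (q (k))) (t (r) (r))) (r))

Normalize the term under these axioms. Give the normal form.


1. (t (u (q (q (k))) (t (r) (r))) (r))  →  (u (q (q (k))) (t (r) (r)))
2. (u (q (q (k))) (t (r) (r)))  →  (u (q (q (k))) (r))

normal form = (u (q (q (k))) (r))


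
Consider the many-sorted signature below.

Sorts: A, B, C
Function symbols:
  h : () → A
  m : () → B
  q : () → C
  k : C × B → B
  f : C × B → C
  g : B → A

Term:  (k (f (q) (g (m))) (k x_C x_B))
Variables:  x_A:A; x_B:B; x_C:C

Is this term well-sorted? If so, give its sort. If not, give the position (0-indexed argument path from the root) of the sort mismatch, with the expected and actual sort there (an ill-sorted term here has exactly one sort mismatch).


ill-sorted at position [0, 1]: expected B, got A

    (q) : C
      (m) : B
    (g (m)) : A
  (f (q) (g (m))) : ✗ arg 1 at [0, 1] has sort A, expected B
    x_C : C
    x_B : B
  (k x_C x_B) : B


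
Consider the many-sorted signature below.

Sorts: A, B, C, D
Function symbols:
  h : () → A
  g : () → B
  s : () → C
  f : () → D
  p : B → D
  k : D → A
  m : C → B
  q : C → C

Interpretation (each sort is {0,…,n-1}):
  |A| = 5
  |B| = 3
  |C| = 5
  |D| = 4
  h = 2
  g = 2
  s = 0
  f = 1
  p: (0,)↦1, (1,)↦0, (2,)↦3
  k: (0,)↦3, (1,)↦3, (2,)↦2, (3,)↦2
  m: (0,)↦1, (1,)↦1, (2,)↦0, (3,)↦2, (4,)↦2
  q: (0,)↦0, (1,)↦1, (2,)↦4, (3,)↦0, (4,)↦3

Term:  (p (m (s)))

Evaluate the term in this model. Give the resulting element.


  s = 0
  (m (s)) = m(0,) = 1
  (p (m (s))) = p(1,) = 0

value = 0


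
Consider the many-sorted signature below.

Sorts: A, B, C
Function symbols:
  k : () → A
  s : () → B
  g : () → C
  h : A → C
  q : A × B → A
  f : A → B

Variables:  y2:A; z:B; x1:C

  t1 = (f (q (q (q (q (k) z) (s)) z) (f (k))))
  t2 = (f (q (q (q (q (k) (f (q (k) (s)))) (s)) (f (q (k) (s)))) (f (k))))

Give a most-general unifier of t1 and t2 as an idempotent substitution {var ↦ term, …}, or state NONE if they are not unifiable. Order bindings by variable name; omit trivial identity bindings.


{z ↦ (f (q (k) (s)))}


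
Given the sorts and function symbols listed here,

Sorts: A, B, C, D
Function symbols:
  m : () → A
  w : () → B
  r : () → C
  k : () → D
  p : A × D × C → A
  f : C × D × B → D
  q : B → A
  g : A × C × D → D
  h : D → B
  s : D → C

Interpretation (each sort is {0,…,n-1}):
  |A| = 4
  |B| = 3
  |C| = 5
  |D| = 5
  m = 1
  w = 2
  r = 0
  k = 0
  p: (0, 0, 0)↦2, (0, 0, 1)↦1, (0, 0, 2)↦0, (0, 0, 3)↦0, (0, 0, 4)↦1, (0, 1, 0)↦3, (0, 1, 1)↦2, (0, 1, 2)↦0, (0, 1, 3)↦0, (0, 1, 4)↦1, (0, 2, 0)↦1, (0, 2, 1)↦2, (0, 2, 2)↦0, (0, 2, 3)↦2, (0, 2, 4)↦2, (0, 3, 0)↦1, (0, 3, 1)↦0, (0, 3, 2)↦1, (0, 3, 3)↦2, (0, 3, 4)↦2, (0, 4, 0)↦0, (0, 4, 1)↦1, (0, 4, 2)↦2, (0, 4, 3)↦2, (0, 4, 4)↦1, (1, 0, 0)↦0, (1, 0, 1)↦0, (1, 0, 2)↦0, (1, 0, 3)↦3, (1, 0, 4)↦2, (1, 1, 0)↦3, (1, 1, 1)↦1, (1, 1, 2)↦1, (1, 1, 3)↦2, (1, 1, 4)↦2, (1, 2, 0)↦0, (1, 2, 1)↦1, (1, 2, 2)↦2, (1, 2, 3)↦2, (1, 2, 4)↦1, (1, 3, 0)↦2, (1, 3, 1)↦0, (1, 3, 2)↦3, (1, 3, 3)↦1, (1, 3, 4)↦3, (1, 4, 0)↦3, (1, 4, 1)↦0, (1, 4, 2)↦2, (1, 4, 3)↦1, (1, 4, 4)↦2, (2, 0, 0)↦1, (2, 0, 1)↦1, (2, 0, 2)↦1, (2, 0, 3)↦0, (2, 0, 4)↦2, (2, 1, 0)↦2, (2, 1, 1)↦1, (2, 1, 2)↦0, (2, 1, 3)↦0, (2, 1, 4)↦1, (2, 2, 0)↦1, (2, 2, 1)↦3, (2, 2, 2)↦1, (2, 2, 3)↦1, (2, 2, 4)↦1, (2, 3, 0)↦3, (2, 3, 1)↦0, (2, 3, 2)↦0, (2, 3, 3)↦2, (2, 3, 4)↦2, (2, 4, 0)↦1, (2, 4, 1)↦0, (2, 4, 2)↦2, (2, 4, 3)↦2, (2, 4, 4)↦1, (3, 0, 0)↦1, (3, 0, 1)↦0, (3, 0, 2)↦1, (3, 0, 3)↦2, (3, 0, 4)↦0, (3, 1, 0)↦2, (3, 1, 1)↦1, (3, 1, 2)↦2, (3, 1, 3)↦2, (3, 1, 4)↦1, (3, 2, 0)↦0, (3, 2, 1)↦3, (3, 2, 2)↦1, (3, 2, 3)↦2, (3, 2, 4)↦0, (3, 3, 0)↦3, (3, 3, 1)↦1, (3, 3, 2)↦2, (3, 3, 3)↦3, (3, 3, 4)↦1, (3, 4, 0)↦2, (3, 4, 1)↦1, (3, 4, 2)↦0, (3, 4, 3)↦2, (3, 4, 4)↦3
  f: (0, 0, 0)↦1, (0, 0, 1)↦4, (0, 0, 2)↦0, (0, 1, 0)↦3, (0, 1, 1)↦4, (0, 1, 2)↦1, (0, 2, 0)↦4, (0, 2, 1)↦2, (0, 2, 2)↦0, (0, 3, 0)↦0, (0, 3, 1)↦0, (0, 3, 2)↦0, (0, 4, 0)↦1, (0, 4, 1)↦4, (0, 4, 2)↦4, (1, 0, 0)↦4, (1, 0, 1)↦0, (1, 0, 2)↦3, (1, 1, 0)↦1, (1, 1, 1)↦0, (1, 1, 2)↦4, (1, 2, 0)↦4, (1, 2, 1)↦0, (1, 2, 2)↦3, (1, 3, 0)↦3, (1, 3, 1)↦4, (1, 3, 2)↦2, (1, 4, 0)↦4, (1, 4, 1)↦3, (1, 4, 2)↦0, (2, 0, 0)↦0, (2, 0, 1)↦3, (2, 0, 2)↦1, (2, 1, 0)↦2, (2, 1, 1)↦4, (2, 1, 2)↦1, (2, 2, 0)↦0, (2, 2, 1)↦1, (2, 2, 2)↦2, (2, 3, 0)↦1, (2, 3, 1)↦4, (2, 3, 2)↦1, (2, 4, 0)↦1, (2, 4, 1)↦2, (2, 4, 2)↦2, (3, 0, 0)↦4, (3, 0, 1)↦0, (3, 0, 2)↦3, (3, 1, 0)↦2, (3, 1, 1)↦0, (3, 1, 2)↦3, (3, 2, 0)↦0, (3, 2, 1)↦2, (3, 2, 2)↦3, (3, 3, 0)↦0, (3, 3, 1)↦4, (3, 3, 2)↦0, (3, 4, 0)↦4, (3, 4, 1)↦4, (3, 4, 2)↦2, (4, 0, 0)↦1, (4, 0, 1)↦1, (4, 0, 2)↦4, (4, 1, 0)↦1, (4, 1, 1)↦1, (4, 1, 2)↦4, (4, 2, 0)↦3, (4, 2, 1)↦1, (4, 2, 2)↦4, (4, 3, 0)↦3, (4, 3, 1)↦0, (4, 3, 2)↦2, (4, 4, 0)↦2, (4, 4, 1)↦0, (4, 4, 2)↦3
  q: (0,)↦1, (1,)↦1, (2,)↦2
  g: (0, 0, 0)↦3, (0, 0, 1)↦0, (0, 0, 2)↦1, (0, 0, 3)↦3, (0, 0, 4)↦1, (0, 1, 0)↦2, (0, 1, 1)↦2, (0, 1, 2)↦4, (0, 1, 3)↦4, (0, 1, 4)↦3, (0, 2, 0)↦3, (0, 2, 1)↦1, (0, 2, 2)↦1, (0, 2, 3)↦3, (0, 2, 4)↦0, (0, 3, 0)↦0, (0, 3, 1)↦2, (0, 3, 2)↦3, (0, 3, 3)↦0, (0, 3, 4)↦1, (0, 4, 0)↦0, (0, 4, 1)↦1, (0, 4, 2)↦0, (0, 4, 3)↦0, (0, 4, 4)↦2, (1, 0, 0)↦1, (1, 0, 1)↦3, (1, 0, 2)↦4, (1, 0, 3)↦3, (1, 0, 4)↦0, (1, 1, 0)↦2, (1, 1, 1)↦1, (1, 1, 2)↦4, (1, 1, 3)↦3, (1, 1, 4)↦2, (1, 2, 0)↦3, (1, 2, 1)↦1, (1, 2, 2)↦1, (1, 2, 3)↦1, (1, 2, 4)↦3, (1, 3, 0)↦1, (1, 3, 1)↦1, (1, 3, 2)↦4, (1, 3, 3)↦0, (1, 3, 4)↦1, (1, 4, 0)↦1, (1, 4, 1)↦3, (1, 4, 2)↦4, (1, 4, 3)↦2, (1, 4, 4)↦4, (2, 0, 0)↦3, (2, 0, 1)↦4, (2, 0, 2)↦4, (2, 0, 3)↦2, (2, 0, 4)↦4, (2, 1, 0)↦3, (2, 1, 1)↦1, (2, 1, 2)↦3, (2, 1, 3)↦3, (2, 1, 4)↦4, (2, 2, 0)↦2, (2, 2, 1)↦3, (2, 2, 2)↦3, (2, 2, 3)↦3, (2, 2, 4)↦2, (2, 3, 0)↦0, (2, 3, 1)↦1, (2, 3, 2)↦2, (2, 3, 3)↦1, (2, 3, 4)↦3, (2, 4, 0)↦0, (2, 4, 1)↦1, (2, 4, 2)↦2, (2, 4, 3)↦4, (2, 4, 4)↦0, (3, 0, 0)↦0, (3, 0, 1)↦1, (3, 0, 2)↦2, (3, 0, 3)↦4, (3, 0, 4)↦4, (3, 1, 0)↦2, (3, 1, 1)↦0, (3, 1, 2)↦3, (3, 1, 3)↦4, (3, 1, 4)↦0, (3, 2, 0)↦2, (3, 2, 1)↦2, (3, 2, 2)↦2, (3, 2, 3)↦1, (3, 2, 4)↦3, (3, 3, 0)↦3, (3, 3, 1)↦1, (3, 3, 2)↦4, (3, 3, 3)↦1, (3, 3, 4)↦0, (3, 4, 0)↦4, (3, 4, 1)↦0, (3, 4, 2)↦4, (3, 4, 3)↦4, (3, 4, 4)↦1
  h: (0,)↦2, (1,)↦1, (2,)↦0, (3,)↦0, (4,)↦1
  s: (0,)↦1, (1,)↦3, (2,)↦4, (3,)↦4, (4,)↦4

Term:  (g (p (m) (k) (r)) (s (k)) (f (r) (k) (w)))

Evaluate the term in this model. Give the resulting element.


  m = 1
  k = 0
  r = 0
  (p (m) (k) (r)) = p(1, 0, 0) = 0
  k = 0
  (s (k)) = s(0,) = 1
  r = 0
  k = 0
  w = 2
  (f (r) (k) (w)) = f(0, 0, 2) = 0
  (g (p (m) (k) (r)) (s (k)) (f (r) (k) (w))) = g(0, 1, 0) = 2

value = 2


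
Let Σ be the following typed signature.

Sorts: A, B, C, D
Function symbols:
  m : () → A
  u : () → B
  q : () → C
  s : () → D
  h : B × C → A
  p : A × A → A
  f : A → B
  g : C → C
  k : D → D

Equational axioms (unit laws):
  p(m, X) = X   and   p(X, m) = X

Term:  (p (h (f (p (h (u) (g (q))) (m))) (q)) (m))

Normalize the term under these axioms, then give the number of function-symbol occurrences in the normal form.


1. (p (h (f (p (h (u) (g (q))) (m))) (q)) (m))  →  (h (f (p (h (u) (g (q))) (m))) (q))
2. (h (f (p (h (u) (g (q))) (m))) (q))  →  (h (f (h (u) (g (q)))) (q))
normal form: (h (f (h (u) (g (q)))) (q))

size = 7


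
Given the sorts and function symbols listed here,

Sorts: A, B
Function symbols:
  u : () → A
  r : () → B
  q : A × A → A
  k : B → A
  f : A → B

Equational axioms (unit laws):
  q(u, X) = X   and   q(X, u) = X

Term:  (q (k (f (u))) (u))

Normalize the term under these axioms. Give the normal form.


normal form = (k (f (u)))

1. (q (k (f (u))) (u))  →  (k (f (u)))


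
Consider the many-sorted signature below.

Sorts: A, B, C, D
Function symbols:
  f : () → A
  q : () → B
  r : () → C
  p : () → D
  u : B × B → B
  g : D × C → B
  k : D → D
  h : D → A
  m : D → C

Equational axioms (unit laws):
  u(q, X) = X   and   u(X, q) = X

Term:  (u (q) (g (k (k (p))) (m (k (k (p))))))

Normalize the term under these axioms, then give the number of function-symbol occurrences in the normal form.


size = 8

1. (u (q) (g (k (k (p))) (m (k (k (p))))))  →  (g (k (k (p))) (m (k (k (p)))))
normal form: (g (k (k (p))) (m (k (k (p)))))


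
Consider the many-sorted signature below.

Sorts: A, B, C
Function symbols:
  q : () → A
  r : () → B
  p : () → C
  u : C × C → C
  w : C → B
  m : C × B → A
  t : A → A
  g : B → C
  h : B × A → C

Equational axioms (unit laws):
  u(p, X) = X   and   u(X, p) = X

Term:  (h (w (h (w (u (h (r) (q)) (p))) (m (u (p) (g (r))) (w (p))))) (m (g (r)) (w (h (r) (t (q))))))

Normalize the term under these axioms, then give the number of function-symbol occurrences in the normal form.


1. (h (w (h (w (u (h (r) (q)) (p))) (m (u (p) (g (r))) (w (p))))) (m (g (r)) (w (h (r) (t (q))))))  →  (h (w (h (w (h (r) (q))) (m (u (p) (g (r))) (w (p))))) (m (g (r)) (w (h (r) (t (q))))))
2. (h (w (h (w (h (r) (q))) (m (u (p) (g (r))) (w (p))))) (m (g (r)) (w (h (r) (t (q))))))  →  (h (w (h (w (h (r) (q))) (m (g (r)) (w (p))))) (m (g (r)) (w (h (r) (t (q))))))
normal form: (h (w (h (w (h (r) (q))) (m (g (r)) (w (p))))) (m (g (r)) (w (h (r) (t (q))))))

size = 20


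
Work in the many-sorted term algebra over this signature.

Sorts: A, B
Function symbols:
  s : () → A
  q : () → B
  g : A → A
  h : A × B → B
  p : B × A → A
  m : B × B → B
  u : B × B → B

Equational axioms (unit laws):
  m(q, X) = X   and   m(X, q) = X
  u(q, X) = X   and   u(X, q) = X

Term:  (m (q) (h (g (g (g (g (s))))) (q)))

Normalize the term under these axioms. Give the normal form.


1. (m (q) (h (g (g (g (g (s))))) (q)))  →  (h (g (g (g (g (s))))) (q))

normal form = (h (g (g (g (g (s))))) (q))


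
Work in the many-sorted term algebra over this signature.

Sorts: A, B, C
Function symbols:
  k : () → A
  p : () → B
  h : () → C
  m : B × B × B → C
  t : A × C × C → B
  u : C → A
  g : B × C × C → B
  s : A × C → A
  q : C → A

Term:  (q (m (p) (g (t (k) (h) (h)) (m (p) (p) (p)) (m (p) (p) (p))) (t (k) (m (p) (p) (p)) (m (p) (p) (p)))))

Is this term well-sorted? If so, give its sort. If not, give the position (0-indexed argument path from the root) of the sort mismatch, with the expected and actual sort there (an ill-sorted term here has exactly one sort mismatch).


    (p) : B
        (k) : A
        (h) : C
        (h) : C
      (t (k) (h) (h)) : B
        (p) : B
        (p) : B
        (p) : B
      (m (p) (p) (p)) : C
        (p) : B
        (p) : B
        (p) : B
      (m (p) (p) (p)) : C
    (g (t (k) (h) (h)) (m (p) (p) (p)) (m (p) (p) (p))) : B
      (k) : A
        (p) : B
        (p) : B
        (p) : B
      (m (p) (p) (p)) : C
        (p) : B
        (p) : B
        (p) : B
      (m (p) (p) (p)) : C
    (t (k) (m (p) (p) (p)) (m (p) (p) (p))) : B
  (m (p) (g (t (k) (h) (h)) (m (p) (p) (p)) (m (p) (p) (p))) (t (k) (m (p) (p) (p)) (m (p) (p) (p)))) : C
(q (m (p) (g (t (k) (h) (h)) (m (p) (p) (p)) (m (p) (p) (p))) (t (k) (m (p) (p) (p)) (m (p) (p) (p))))) : A

well-sorted; sort = A


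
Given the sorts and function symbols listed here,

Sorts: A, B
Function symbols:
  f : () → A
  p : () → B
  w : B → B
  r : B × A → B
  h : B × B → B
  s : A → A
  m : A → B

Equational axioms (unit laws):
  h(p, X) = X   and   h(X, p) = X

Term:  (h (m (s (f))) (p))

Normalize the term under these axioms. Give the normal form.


normal form = (m (s (f)))

1. (h (m (s (f))) (p))  →  (m (s (f)))


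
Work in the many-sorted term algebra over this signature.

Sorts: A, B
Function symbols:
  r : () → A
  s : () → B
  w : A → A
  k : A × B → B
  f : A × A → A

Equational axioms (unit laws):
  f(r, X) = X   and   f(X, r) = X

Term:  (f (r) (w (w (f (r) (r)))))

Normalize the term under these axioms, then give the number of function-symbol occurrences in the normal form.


1. (f (r) (w (w (f (r) (r)))))  →  (w (w (f (r) (r))))
2. (w (w (f (r) (r))))  →  (w (w (r)))
normal form: (w (w (r)))

size = 3


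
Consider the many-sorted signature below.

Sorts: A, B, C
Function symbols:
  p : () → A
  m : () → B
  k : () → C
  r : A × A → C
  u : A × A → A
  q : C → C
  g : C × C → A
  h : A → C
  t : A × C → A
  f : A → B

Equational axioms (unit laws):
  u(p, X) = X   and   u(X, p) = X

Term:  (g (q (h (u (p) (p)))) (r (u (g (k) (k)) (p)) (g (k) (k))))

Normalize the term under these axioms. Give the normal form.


normal form = (g (q (h (p))) (r (g (k) (k)) (g (k) (k))))

1. (g (q (h (u (p) (p)))) (r (u (g (k) (k)) (p)) (g (k) (k))))  →  (g (q (h (p))) (r (u (g (k) (k)) (p)) (g (k) (k))))
2. (g (q (h (p))) (r (u (g (k) (k)) (p)) (g (k) (k))))  →  (g (q (h (p))) (r (g (k) (k)) (g (k) (k))))


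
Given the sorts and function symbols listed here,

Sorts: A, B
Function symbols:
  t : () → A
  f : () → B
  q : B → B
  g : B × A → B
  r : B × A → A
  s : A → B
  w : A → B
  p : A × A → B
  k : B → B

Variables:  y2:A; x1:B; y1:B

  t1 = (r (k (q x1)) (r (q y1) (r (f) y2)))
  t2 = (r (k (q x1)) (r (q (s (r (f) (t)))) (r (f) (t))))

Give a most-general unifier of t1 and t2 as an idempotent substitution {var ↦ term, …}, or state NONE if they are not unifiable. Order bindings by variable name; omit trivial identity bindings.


{y1 ↦ (s (r (f) (t))), y2 ↦ (t)}


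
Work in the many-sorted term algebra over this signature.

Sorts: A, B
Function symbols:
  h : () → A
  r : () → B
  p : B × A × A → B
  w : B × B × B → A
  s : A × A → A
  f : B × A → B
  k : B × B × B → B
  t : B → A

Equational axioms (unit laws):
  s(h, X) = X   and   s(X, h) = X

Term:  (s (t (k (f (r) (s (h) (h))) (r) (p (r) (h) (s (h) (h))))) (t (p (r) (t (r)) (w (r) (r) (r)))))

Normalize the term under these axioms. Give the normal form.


1. (s (t (k (f (r) (s (h) (h))) (r) (p (r) (h) (s (h) (h))))) (t (p (r) (t (r)) (w (r) (r) (r)))))  →  (s (t (k (f (r) (h)) (r) (p (r) (h) (s (h) (h))))) (t (p (r) (t (r)) (w (r) (r) (r)))))
2. (s (t (k (f (r) (h)) (r) (p (r) (h) (s (h) (h))))) (t (p (r) (t (r)) (w (r) (r) (r)))))  →  (s (t (k (f (r) (h)) (r) (p (r) (h) (h)))) (t (p (r) (t (r)) (w (r) (r) (r)))))

normal form = (s (t (k (f (r) (h)) (r) (p (r) (h) (h)))) (t (p (r) (t (r)) (w (r) (r) (r)))))


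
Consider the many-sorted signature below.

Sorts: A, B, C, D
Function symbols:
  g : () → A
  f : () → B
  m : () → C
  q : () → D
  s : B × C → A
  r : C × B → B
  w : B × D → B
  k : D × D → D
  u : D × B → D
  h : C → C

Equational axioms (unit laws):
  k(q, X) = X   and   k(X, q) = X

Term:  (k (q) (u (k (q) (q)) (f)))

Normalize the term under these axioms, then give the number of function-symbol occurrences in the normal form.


size = 3

1. (k (q) (u (k (q) (q)) (f)))  →  (u (k (q) (q)) (f))
2. (u (k (q) (q)) (f))  →  (u (q) (f))
normal form: (u (q) (f))


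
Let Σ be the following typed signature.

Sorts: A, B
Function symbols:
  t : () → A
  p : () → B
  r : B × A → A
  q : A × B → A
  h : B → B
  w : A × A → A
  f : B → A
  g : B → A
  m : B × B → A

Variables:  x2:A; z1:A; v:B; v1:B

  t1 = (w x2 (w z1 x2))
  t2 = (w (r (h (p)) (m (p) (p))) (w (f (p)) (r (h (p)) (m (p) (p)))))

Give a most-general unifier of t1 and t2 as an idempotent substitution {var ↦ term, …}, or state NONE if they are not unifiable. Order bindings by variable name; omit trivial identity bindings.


{x2 ↦ (r (h (p)) (m (p) (p))), z1 ↦ (f (p))}


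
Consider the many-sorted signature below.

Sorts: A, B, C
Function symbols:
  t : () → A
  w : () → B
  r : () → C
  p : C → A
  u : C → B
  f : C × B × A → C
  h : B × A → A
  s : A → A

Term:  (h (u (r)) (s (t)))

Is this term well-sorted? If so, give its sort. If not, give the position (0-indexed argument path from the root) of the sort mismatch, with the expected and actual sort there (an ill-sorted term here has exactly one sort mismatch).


well-sorted; sort = A

    (r) : C
  (u (r)) : B
    (t) : A
  (s (t)) : A
(h (u (r)) (s (t))) : A


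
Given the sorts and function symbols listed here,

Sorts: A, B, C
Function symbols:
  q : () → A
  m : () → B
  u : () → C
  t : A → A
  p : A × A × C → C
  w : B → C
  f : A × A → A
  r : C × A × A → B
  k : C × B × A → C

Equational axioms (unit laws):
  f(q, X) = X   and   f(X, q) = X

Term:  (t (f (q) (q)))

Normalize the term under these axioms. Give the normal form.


1. (t (f (q) (q)))  →  (t (q))

normal form = (t (q))


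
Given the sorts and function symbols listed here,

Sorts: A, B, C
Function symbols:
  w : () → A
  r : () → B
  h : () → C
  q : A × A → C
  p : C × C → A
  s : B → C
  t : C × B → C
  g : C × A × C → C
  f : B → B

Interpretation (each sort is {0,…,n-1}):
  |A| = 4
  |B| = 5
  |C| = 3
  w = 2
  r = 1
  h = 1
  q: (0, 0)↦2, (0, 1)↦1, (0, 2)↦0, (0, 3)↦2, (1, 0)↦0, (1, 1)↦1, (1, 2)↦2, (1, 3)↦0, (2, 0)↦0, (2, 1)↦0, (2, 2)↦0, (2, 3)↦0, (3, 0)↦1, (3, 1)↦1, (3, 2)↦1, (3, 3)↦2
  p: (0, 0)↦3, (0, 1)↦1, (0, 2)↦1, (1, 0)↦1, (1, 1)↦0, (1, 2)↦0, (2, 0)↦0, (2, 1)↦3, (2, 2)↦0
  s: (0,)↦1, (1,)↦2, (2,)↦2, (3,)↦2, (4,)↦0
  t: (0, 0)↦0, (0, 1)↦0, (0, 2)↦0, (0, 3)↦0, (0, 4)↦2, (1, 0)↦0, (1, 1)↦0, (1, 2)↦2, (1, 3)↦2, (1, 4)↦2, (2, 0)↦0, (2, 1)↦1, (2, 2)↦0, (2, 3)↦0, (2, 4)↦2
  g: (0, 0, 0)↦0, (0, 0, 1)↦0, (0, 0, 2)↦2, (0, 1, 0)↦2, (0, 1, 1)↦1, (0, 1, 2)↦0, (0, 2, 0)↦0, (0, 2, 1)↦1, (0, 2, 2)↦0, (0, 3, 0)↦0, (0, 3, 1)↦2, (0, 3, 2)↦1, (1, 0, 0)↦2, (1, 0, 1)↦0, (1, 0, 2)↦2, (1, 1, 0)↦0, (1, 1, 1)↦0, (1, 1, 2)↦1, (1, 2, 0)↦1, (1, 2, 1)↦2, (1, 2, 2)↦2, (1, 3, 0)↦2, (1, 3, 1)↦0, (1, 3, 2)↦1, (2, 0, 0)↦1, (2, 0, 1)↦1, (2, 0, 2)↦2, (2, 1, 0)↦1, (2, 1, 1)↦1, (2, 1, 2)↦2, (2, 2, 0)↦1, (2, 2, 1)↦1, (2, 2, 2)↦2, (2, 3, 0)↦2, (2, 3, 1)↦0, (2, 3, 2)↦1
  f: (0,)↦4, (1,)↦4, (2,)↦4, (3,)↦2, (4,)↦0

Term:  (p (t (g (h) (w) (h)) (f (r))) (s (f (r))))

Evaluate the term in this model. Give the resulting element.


value = 0

  h = 1
  w = 2
  h = 1
  (g (h) (w) (h)) = g(1, 2, 1) = 2
  r = 1
  (f (r)) = f(1,) = 4
  (t (g (h) (w) (h)) (f (r))) = t(2, 4) = 2
  r = 1
  (f (r)) = f(1,) = 4
  (s (f (r))) = s(4,) = 0
  (p (t (g (h) (w) (h)) (f (r))) (s (f (r)))) = p(2, 0) = 0


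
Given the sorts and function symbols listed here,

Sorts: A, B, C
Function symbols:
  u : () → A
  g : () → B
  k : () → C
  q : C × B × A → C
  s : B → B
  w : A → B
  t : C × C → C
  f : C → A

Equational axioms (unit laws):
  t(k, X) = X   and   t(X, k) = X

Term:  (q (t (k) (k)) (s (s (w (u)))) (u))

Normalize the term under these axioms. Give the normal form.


1. (q (t (k) (k)) (s (s (w (u)))) (u))  →  (q (k) (s (s (w (u)))) (u))

normal form = (q (k) (s (s (w (u)))) (u))


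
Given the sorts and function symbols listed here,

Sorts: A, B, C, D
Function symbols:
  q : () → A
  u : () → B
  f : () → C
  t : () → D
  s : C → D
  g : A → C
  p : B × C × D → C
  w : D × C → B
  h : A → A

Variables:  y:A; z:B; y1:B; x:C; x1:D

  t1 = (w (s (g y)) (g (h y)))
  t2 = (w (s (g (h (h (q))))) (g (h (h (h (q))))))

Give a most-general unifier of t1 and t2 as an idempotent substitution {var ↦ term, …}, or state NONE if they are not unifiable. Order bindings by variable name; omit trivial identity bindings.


{y ↦ (h (h (q)))}


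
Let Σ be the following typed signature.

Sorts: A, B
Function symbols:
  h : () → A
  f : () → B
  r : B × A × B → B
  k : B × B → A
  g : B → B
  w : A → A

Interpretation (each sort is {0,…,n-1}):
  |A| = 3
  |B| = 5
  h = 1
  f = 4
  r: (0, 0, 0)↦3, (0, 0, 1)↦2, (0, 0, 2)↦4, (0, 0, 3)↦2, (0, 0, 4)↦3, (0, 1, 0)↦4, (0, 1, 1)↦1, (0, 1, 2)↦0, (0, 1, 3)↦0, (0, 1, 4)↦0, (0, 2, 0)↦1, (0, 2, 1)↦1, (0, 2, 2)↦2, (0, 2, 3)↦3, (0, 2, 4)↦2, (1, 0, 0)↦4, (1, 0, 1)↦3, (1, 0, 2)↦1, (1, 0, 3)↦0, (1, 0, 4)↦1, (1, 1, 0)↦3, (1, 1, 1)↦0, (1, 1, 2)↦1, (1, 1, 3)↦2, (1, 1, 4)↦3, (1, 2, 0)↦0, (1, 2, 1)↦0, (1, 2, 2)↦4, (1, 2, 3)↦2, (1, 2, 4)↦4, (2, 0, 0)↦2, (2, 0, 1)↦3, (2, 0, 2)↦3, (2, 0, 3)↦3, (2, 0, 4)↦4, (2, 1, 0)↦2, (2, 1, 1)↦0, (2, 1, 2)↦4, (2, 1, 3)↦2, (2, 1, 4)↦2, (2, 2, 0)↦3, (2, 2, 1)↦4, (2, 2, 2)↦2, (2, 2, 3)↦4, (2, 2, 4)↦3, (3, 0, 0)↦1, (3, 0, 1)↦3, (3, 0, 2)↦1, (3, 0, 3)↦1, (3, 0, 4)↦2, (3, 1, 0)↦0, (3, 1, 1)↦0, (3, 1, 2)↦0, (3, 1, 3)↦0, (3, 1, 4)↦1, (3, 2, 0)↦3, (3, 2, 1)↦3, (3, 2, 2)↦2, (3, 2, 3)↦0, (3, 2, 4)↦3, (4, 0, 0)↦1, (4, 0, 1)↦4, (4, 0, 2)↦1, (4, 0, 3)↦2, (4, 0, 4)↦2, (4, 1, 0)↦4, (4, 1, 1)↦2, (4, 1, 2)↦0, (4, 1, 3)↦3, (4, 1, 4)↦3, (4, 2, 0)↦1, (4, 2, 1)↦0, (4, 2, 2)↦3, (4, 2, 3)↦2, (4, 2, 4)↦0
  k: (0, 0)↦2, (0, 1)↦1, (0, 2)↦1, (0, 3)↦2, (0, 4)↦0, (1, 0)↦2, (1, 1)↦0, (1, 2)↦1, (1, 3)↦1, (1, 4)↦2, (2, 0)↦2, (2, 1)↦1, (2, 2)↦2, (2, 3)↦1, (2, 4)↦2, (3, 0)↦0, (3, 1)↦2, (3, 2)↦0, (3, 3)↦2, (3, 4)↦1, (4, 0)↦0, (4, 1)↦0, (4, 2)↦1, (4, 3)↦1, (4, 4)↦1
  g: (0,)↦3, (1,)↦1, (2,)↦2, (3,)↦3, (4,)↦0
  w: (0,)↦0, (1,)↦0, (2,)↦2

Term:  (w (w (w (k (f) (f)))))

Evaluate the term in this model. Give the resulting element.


value = 0

  f = 4
  f = 4
  (k (f) (f)) = k(4, 4) = 1
  (w (k (f) (f))) = w(1,) = 0
  (w (w (k (f) (f)))) = w(0,) = 0
  (w (w (w (k (f) (f))))) = w(0,) = 0


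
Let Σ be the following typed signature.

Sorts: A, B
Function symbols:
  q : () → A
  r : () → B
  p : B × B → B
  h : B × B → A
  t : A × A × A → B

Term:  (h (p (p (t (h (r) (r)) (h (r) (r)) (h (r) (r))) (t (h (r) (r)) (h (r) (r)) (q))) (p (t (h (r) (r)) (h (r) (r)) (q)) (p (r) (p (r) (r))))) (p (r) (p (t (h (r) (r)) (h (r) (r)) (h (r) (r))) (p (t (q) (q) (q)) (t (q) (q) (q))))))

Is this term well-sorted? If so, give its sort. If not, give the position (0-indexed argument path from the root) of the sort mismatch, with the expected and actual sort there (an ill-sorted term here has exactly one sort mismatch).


          (r) : B
          (r) : B
        (h (r) (r)) : A
          (r) : B
          (r) : B
        (h (r) (r)) : A
          (r) : B
          (r) : B
        (h (r) (r)) : A
      (t (h (r) (r)) (h (r) (r)) (h (r) (r))) : B
          (r) : B
          (r) : B
        (h (r) (r)) : A
          (r) : B
          (r) : B
        (h (r) (r)) : A
        (q) : A
      (t (h (r) (r)) (h (r) (r)) (q)) : B
    (p (t (h (r) (r)) (h (r) (r)) (h (r) (r))) (t (h (r) (r)) (h (r) (r)) (q))) : B
          (r) : B
          (r) : B
        (h (r) (r)) : A
          (r) : B
          (r) : B
        (h (r) (r)) : A
        (q) : A
      (t (h (r) (r)) (h (r) (r)) (q)) : B
        (r) : B
          (r) : B
          (r) : B
        (p (r) (r)) : B
      (p (r) (p (r) (r))) : B
    (p (t (h (r) (r)) (h (r) (r)) (q)) (p (r) (p (r) (r)))) : B
  (p (p (t (h (r) (r)) (h (r) (r)) (h (r) (r))) (t (h (r) (r)) (h (r) (r)) (q))) (p (t (h (r) (r)) (h (r) (r)) (q)) (p (r) (p (r) (r))))) : B
    (r) : B
          (r) : B
          (r) : B
        (h (r) (r)) : A
          (r) : B
          (r) : B
        (h (r) (r)) : A
          (r) : B
          (r) : B
        (h (r) (r)) : A
      (t (h (r) (r)) (h (r) (r)) (h (r) (r))) : B
          (q) : A
          (q) : A
          (q) : A
        (t (q) (q) (q)) : B
          (q) : A
          (q) : A
          (q) : A
        (t (q) (q) (q)) : B
      (p (t (q) (q) (q)) (t (q) (q) (q))) : B
    (p (t (h (r) (r)) (h (r) (r)) (h (r) (r))) (p (t (q) (q) (q)) (t (q) (q) (q)))) : B
  (p (r) (p (t (h (r) (r)) (h (r) (r)) (h (r) (r))) (p (t (q) (q) (q)) (t (q) (q) (q))))) : B
(h (p (p (t (h (r) (r)) (h (r) (r)) (h (r) (r))) (t (h (r) (r)) (h (r) (r)) (q))) (p (t (h (r) (r)) (h (r) (r)) (q)) (p (r) (p (r) (r))))) (p (r) (p (t (h (r) (r)) (h (r) (r)) (h (r) (r))) (p (t (q) (q) (q)) (t (q) (q) (q)))))) : A

well-sorted; sort = A


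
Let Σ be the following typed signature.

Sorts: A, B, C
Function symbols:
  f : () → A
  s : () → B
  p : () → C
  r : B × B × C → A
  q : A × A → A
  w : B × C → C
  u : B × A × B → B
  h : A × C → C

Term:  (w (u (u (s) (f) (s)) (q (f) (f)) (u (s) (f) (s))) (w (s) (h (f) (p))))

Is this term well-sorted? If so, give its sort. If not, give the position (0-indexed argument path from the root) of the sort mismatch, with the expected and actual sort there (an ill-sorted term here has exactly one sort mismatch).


well-sorted; sort = C

      (s) : B
      (f) : A
      (s) : B
    (u (s) (f) (s)) : B
      (f) : A
      (f) : A
    (q (f) (f)) : A
      (s) : B
      (f) : A
      (s) : B
    (u (s) (f) (s)) : B
  (u (u (s) (f) (s)) (q (f) (f)) (u (s) (f) (s))) : B
    (s) : B
      (f) : A
      (p) : C
    (h (f) (p)) : C
  (w (s) (h (f) (p))) : C
(w (u (u (s) (f) (s)) (q (f) (f)) (u (s) (f) (s))) (w (s) (h (f) (p)))) : C


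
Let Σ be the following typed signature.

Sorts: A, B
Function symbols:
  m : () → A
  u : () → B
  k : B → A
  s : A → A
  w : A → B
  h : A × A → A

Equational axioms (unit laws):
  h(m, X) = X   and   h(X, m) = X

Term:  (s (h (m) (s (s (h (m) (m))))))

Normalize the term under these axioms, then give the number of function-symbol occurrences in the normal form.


size = 4

1. (s (h (m) (s (s (h (m) (m))))))  →  (s (s (s (h (m) (m)))))
2. (s (s (s (h (m) (m)))))  →  (s (s (s (m))))
normal form: (s (s (s (m))))


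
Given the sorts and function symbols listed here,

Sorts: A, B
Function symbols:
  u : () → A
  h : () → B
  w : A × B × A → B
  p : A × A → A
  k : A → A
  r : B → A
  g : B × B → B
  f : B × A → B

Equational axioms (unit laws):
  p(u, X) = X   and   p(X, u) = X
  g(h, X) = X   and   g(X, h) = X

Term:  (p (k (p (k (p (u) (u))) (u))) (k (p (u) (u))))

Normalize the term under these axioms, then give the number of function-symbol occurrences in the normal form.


1. (p (k (p (k (p (u) (u))) (u))) (k (p (u) (u))))  →  (p (k (k (p (u) (u)))) (k (p (u) (u))))
2. (p (k (k (p (u) (u)))) (k (p (u) (u))))  →  (p (k (k (u))) (k (p (u) (u))))
3. (p (k (k (u))) (k (p (u) (u))))  →  (p (k (k (u))) (k (u)))
normal form: (p (k (k (u))) (k (u)))

size = 6


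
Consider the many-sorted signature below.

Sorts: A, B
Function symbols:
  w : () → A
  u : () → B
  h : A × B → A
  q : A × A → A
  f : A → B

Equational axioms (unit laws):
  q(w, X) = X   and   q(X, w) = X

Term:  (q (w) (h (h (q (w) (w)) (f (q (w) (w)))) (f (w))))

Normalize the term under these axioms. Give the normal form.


normal form = (h (h (w) (f (w))) (f (w)))

1. (q (w) (h (h (q (w) (w)) (f (q (w) (w)))) (f (w))))  →  (h (h (q (w) (w)) (f (q (w) (w)))) (f (w)))
2. (h (h (q (w) (w)) (f (q (w) (w)))) (f (w)))  →  (h (h (w) (f (q (w) (w)))) (f (w)))
3. (h (h (w) (f (q (w) (w)))) (f (w)))  →  (h (h (w) (f (w))) (f (w)))


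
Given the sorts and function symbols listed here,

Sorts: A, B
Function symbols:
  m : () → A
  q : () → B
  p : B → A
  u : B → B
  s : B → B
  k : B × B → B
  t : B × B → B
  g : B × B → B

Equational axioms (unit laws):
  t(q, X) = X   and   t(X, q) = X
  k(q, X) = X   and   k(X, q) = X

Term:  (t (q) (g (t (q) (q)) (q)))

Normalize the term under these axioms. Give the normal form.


normal form = (g (q) (q))

1. (t (q) (g (t (q) (q)) (q)))  →  (g (t (q) (q)) (q))
2. (g (t (q) (q)) (q))  →  (g (q) (q))


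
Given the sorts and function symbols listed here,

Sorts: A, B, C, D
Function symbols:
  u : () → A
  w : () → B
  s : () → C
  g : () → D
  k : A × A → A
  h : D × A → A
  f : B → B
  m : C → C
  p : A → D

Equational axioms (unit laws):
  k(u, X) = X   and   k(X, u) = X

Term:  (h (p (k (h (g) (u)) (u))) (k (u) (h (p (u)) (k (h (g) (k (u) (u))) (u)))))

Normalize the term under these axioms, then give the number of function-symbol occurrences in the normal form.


size = 11

1. (h (p (k (h (g) (u)) (u))) (k (u) (h (p (u)) (k (h (g) (k (u) (u))) (u)))))  →  (h (p (h (g) (u))) (k (u) (h (p (u)) (k (h (g) (k (u) (u))) (u)))))
2. (h (p (h (g) (u))) (k (u) (h (p (u)) (k (h (g) (k (u) (u))) (u)))))  →  (h (p (h (g) (u))) (h (p (u)) (k (h (g) (k (u) (u))) (u))))
3. (h (p (h (g) (u))) (h (p (u)) (k (h (g) (k (u) (u))) (u))))  →  (h (p (h (g) (u))) (h (p (u)) (h (g) (k (u) (u)))))
4. (h (p (h (g) (u))) (h (p (u)) (h (g) (k (u) (u)))))  →  (h (p (h (g) (u))) (h (p (u)) (h (g) (u))))
normal form: (h (p (h (g) (u))) (h (p (u)) (h (g) (u))))


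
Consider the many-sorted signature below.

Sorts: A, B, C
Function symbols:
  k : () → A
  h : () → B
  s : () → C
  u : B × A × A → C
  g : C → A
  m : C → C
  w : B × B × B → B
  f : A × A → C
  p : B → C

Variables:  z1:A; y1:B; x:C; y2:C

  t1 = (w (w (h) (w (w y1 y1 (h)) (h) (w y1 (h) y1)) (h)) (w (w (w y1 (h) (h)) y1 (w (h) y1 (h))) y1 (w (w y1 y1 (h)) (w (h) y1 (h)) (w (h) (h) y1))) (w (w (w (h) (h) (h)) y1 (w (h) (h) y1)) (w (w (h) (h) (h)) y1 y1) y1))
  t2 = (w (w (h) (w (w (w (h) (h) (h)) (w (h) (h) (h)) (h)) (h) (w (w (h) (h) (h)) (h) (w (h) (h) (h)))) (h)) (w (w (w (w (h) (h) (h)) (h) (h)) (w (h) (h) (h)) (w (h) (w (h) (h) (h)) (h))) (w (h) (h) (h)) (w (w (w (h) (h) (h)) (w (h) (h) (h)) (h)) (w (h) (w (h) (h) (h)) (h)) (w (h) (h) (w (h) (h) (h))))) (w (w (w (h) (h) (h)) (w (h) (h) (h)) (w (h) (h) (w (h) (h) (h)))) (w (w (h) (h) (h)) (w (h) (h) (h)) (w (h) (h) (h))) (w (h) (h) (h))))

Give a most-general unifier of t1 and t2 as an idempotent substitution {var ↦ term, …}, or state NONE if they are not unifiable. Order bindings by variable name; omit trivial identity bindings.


{y1 ↦ (w (h) (h) (h))}


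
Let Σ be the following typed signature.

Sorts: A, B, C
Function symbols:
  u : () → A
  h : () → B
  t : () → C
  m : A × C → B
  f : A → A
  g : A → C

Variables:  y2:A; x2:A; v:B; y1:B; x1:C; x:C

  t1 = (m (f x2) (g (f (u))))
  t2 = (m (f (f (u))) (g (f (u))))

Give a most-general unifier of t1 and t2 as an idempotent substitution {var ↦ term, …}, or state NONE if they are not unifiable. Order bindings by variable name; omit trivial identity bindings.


{x2 ↦ (f (u))}
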